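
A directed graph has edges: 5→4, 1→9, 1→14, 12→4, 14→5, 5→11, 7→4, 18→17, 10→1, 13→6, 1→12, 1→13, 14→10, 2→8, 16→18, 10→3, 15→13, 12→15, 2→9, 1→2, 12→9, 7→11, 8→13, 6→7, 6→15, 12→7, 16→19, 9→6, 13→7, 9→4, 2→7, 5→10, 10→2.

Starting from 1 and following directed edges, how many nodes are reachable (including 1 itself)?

15

BFS from 1 visits: 1, 14, 13, 12, 9, 2, 10, 5, 7, 6, 15, 4, 8, 3, 11
Reachable nodes: 15 of 19 total.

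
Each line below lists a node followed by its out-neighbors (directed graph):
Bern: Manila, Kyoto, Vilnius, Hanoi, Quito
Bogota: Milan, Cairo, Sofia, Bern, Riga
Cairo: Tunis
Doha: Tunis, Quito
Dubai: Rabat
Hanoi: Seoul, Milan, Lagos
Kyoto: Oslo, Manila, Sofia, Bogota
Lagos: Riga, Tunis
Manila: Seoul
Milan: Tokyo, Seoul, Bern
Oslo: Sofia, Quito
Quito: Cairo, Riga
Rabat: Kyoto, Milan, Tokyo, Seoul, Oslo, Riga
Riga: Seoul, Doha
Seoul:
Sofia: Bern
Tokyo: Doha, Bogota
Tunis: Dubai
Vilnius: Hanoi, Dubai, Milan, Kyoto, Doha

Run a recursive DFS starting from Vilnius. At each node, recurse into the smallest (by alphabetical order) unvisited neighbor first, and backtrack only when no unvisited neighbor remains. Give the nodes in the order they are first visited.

Vilnius -> Doha -> Quito -> Cairo -> Tunis -> Dubai -> Rabat -> Kyoto -> Bogota -> Bern -> Hanoi -> Lagos -> Riga -> Seoul -> Milan -> Tokyo -> Manila -> Sofia -> Oslo

Visit Vilnius
Vilnius → Doha
Doha → Quito
Quito → Cairo
Cairo → Tunis
Tunis → Dubai
Dubai → Rabat
Rabat → Kyoto
Kyoto → Bogota
Bogota → Bern
Bern → Hanoi
Hanoi → Lagos
Lagos → Riga
Riga → Seoul
Hanoi → Milan
Milan → Tokyo
Bern → Manila
Bogota → Sofia
Kyoto → Oslo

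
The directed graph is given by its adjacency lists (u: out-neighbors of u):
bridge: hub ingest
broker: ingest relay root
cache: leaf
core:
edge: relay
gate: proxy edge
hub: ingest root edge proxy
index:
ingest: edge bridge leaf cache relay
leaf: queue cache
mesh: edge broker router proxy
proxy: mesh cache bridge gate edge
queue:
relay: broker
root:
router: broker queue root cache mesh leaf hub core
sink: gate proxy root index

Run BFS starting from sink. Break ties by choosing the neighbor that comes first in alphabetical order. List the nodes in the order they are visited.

Visit sink; enqueue gate, index, proxy, root → queue [gate, index, proxy, root]
Visit gate; enqueue edge → queue [index, proxy, root, edge]
Visit index → queue [proxy, root, edge]
Visit proxy; enqueue bridge, cache, mesh → queue [root, edge, bridge, cache, mesh]
Visit root → queue [edge, bridge, cache, mesh]
Visit edge; enqueue relay → queue [bridge, cache, mesh, relay]
Visit bridge; enqueue hub, ingest → queue [cache, mesh, relay, hub, ingest]
Visit cache; enqueue leaf → queue [mesh, relay, hub, ingest, leaf]
Visit mesh; enqueue broker, router → queue [relay, hub, ingest, leaf, broker, router]
Visit relay → queue [hub, ingest, leaf, broker, router]
Visit hub → queue [ingest, leaf, broker, router]
Visit ingest → queue [leaf, broker, router]
Visit leaf; enqueue queue → queue [broker, router, queue]
Visit broker → queue [router, queue]
Visit router; enqueue core → queue [queue, core]
Visit queue → queue [core]
Visit core → queue []

sink, gate, index, proxy, root, edge, bridge, cache, mesh, relay, hub, ingest, leaf, broker, router, queue, core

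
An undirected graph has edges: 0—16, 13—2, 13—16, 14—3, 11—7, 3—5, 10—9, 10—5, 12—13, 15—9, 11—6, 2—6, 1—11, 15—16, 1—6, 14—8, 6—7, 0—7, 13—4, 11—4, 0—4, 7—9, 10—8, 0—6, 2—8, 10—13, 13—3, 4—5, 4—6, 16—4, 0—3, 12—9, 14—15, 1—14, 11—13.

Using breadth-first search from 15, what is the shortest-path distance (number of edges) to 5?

Level 0: 15
Level 1: 9, 14, 16
Level 2: 0, 1, 3, 4, 7, 8, 10, 12, 13
Level 3: 2, 5, 6, 11
5 first appears at level 3.

3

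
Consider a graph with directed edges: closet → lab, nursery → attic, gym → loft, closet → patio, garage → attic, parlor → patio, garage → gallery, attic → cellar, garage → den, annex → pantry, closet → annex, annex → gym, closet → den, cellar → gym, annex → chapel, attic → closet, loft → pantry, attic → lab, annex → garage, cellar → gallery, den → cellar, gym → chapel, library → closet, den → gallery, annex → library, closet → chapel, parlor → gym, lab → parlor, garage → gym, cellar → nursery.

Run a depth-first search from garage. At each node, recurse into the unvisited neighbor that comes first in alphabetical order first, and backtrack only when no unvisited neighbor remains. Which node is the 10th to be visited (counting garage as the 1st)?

Visit garage
garage → attic
attic → cellar
cellar → gallery
cellar → gym
gym → chapel
gym → loft
loft → pantry
cellar → nursery
attic → closet
closet → annex
annex → library
closet → den
closet → lab
lab → parlor
parlor → patio

Visit order: garage, attic, cellar, gallery, gym, chapel, loft, pantry, nursery, closet, annex, library, den, lab, parlor, patio

closet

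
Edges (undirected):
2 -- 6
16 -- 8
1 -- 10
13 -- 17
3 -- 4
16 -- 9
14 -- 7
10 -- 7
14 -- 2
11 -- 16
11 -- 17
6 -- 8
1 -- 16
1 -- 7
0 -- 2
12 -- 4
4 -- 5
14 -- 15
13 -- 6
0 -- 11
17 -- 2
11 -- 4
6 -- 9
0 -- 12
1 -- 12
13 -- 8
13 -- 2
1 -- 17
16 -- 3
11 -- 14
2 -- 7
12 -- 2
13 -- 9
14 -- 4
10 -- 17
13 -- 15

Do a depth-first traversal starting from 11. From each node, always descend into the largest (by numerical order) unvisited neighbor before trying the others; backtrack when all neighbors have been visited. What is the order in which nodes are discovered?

Visit 11
11 → 17
17 → 13
13 → 15
15 → 14
14 → 7
7 → 10
10 → 1
1 → 16
16 → 9
9 → 6
6 → 8
6 → 2
2 → 12
12 → 4
4 → 5
4 → 3
12 → 0

11 -> 17 -> 13 -> 15 -> 14 -> 7 -> 10 -> 1 -> 16 -> 9 -> 6 -> 8 -> 2 -> 12 -> 4 -> 5 -> 3 -> 0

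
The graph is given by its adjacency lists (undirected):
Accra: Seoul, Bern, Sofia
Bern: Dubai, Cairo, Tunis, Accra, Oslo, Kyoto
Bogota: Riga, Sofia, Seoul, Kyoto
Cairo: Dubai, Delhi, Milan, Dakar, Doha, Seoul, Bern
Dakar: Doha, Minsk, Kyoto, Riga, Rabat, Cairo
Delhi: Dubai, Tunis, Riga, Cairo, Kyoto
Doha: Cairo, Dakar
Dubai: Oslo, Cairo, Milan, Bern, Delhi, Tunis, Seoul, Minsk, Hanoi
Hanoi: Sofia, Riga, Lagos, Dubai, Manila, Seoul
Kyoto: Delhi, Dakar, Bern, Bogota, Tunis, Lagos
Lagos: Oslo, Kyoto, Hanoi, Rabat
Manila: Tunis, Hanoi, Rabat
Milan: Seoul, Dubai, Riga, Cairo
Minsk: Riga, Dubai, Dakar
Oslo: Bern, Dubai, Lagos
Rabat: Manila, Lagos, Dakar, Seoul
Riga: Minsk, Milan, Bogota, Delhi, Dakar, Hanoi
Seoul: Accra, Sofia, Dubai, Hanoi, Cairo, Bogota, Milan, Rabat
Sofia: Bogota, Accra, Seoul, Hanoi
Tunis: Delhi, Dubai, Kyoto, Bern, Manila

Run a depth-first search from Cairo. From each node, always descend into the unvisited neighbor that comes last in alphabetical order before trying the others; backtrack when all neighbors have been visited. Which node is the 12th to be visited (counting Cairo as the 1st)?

Visit Cairo
Cairo → Seoul
Seoul → Sofia
Sofia → Hanoi
Hanoi → Riga
Riga → Minsk
Minsk → Dubai
Dubai → Tunis
Tunis → Manila
Manila → Rabat
Rabat → Lagos
Lagos → Oslo
Oslo → Bern
Bern → Kyoto
Kyoto → Delhi
Kyoto → Dakar
Dakar → Doha
Kyoto → Bogota
Bern → Accra
Dubai → Milan

Visit order: Cairo, Seoul, Sofia, Hanoi, Riga, Minsk, Dubai, Tunis, Manila, Rabat, Lagos, Oslo, Bern, Kyoto, Delhi, Dakar, Doha, Bogota, Accra, Milan

Oslo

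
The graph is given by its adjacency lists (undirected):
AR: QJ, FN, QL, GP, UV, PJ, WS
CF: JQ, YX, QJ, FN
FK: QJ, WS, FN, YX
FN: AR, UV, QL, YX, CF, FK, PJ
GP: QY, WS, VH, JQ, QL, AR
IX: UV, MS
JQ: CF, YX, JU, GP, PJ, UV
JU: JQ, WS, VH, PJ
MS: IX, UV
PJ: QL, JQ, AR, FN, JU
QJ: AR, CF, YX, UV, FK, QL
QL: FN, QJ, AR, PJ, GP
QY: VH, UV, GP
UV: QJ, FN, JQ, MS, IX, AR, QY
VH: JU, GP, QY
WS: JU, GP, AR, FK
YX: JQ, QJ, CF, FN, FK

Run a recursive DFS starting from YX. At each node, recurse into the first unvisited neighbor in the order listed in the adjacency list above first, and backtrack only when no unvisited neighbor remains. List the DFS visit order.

Visit YX
YX → JQ
JQ → CF
CF → QJ
QJ → AR
AR → FN
FN → UV
UV → MS
MS → IX
UV → QY
QY → VH
VH → JU
JU → WS
WS → GP
GP → QL
QL → PJ
WS → FK

YX JQ CF QJ AR FN UV MS IX QY VH JU WS GP QL PJ FK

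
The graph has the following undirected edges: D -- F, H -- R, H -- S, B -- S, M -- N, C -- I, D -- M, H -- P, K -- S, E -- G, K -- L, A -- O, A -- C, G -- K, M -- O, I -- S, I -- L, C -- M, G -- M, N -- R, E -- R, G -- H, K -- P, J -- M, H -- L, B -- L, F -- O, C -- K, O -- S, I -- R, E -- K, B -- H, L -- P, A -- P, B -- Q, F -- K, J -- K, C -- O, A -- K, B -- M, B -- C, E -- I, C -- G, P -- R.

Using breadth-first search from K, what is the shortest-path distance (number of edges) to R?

2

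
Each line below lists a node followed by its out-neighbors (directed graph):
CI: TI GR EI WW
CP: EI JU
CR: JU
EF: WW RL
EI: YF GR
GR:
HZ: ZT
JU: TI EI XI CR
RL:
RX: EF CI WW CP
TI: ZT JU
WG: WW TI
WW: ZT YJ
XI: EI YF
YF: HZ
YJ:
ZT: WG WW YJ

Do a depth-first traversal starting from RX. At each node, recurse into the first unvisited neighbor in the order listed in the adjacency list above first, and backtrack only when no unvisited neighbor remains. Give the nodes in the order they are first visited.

Visit RX
RX → EF
EF → WW
WW → ZT
ZT → WG
WG → TI
TI → JU
JU → EI
EI → YF
YF → HZ
EI → GR
JU → XI
JU → CR
ZT → YJ
EF → RL
RX → CI
RX → CP

RX -> EF -> WW -> ZT -> WG -> TI -> JU -> EI -> YF -> HZ -> GR -> XI -> CR -> YJ -> RL -> CI -> CP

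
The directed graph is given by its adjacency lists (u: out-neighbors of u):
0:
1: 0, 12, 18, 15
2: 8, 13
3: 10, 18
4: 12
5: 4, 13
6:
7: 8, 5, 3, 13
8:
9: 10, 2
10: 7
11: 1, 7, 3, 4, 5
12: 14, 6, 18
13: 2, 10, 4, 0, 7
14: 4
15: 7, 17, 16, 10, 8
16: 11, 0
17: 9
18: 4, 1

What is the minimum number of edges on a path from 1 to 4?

Level 0: 1
Level 1: 0, 12, 15, 18
Level 2: 4, 6, 7, 8, 10, 14, 16, 17
Level 3: 3, 5, 9, 11, 13
Level 4: 2
4 first appears at level 2.

2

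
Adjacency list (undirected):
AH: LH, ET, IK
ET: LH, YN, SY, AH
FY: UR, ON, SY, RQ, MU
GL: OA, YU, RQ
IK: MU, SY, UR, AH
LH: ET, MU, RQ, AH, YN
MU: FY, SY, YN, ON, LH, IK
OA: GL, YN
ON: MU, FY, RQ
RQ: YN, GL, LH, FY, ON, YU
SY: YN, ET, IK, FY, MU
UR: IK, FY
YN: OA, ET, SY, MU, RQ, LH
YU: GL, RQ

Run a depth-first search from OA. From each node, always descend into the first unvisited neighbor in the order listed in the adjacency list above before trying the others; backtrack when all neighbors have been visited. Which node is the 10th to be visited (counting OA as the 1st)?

UR

Visit OA
OA → GL
GL → YU
YU → RQ
RQ → YN
YN → ET
ET → LH
LH → MU
MU → FY
FY → UR
UR → IK
IK → SY
IK → AH
FY → ON

Visit order: OA, GL, YU, RQ, YN, ET, LH, MU, FY, UR, IK, SY, AH, ON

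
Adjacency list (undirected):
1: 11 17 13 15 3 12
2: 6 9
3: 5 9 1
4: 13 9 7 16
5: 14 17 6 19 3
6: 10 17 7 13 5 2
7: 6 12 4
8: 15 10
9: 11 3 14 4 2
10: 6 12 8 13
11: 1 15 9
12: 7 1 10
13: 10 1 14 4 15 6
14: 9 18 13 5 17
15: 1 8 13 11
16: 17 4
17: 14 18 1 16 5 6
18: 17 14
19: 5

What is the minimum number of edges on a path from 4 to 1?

Level 0: 4
Level 1: 7, 9, 13, 16
Level 2: 1, 2, 3, 6, 10, 11, 12, 14, 15, 17
Level 3: 5, 8, 18
Level 4: 19
1 first appears at level 2.

2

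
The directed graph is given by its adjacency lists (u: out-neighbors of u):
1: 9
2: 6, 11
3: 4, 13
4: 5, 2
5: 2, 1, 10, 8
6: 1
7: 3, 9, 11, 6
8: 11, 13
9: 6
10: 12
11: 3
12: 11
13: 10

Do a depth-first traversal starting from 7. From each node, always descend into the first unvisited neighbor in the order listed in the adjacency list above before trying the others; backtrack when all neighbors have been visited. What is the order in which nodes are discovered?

7 3 4 5 2 6 1 9 11 10 12 8 13

Visit 7
7 → 3
3 → 4
4 → 5
5 → 2
2 → 6
6 → 1
1 → 9
2 → 11
5 → 10
10 → 12
5 → 8
8 → 13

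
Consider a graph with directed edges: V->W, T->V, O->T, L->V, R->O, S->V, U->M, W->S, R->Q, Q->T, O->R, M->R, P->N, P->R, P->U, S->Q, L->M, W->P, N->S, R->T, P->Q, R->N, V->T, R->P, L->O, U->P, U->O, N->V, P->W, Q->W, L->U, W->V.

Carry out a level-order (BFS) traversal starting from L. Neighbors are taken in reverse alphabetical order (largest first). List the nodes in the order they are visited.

L, V, U, O, M, W, T, P, R, S, Q, N

Visit L; enqueue V, U, O, M → queue [V, U, O, M]
Visit V; enqueue W, T → queue [U, O, M, W, T]
Visit U; enqueue P → queue [O, M, W, T, P]
Visit O; enqueue R → queue [M, W, T, P, R]
Visit M → queue [W, T, P, R]
Visit W; enqueue S → queue [T, P, R, S]
Visit T → queue [P, R, S]
Visit P; enqueue Q, N → queue [R, S, Q, N]
Visit R → queue [S, Q, N]
Visit S → queue [Q, N]
Visit Q → queue [N]
Visit N → queue []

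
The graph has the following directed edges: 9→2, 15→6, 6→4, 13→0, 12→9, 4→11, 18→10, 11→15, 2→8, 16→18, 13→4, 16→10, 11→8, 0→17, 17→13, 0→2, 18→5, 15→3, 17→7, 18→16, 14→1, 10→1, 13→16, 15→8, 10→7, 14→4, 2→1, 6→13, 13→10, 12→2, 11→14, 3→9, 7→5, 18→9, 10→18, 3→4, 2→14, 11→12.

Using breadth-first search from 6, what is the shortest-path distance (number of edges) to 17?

3

Level 0: 6
Level 1: 4, 13
Level 2: 0, 10, 11, 16
Level 3: 1, 2, 7, 8, 12, 14, 15, 17, 18
Level 4: 3, 5, 9
17 first appears at level 3.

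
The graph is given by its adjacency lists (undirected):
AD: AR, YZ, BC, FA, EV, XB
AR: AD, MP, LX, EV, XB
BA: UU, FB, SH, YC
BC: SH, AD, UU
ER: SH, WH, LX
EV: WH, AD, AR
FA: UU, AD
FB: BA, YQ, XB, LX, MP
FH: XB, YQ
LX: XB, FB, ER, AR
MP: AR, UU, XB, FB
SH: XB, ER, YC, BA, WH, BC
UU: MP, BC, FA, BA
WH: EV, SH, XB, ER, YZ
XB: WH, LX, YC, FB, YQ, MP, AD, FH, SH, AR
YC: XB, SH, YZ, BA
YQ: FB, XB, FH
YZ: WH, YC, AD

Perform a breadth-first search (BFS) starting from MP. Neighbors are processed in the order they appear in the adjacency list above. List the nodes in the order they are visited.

MP → AR → UU → XB → FB → AD → LX → EV → BC → FA → BA → WH → YC → YQ → FH → SH → YZ → ER

Visit MP; enqueue AR, UU, XB, FB → queue [AR, UU, XB, FB]
Visit AR; enqueue AD, LX, EV → queue [UU, XB, FB, AD, LX, EV]
Visit UU; enqueue BC, FA, BA → queue [XB, FB, AD, LX, EV, BC, FA, BA]
Visit XB; enqueue WH, YC, YQ, FH, SH → queue [FB, AD, LX, EV, BC, FA, BA, WH, YC, YQ, FH, SH]
Visit FB → queue [AD, LX, EV, BC, FA, BA, WH, YC, YQ, FH, SH]
Visit AD; enqueue YZ → queue [LX, EV, BC, FA, BA, WH, YC, YQ, FH, SH, YZ]
Visit LX; enqueue ER → queue [EV, BC, FA, BA, WH, YC, YQ, FH, SH, YZ, ER]
Visit EV → queue [BC, FA, BA, WH, YC, YQ, FH, SH, YZ, ER]
Visit BC → queue [FA, BA, WH, YC, YQ, FH, SH, YZ, ER]
Visit FA → queue [BA, WH, YC, YQ, FH, SH, YZ, ER]
Visit BA → queue [WH, YC, YQ, FH, SH, YZ, ER]
Visit WH → queue [YC, YQ, FH, SH, YZ, ER]
Visit YC → queue [YQ, FH, SH, YZ, ER]
Visit YQ → queue [FH, SH, YZ, ER]
Visit FH → queue [SH, YZ, ER]
Visit SH → queue [YZ, ER]
Visit YZ → queue [ER]
Visit ER → queue []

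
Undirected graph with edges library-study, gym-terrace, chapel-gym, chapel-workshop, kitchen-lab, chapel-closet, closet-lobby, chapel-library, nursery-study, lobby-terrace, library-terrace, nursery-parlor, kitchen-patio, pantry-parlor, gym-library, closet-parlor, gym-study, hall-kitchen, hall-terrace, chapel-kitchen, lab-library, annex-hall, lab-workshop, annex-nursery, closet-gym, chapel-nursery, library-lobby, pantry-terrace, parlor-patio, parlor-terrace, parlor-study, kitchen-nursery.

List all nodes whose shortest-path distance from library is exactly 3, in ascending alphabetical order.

annex, patio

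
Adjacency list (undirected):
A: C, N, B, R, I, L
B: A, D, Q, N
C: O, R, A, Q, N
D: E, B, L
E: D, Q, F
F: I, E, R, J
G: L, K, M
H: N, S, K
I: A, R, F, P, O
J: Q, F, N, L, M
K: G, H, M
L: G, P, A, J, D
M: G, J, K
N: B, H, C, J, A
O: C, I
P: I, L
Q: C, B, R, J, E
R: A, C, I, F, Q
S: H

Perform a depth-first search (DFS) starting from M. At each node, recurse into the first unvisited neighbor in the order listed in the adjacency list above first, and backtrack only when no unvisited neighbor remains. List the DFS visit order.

M, G, L, P, I, A, C, O, R, F, E, D, B, Q, J, N, H, S, K

Visit M
M → G
G → L
L → P
P → I
I → A
A → C
C → O
C → R
R → F
F → E
E → D
D → B
B → Q
Q → J
J → N
N → H
H → S
H → K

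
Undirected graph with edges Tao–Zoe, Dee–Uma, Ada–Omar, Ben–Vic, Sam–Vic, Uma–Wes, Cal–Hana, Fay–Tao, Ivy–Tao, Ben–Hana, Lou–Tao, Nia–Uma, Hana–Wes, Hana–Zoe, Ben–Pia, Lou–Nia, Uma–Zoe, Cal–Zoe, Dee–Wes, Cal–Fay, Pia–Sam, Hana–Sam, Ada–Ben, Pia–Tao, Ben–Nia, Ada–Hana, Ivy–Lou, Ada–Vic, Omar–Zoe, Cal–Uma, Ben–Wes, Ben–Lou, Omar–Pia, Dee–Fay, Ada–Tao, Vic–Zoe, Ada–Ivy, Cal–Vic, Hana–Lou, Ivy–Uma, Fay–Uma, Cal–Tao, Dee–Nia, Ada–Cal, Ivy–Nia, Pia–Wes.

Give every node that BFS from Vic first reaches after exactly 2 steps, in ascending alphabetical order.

Level 0: Vic
Level 1: Ada, Ben, Cal, Sam, Zoe
Level 2: Fay, Hana, Ivy, Lou, Nia, Omar, Pia, Tao, Uma, Wes
Level 3: Dee

Fay, Hana, Ivy, Lou, Nia, Omar, Pia, Tao, Uma, Wes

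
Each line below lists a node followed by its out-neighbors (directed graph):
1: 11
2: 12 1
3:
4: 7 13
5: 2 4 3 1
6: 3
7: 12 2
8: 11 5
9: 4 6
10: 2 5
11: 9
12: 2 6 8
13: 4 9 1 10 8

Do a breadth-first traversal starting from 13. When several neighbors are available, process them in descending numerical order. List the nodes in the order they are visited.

Visit 13; enqueue 10, 9, 8, 4, 1 → queue [10, 9, 8, 4, 1]
Visit 10; enqueue 5, 2 → queue [9, 8, 4, 1, 5, 2]
Visit 9; enqueue 6 → queue [8, 4, 1, 5, 2, 6]
Visit 8; enqueue 11 → queue [4, 1, 5, 2, 6, 11]
Visit 4; enqueue 7 → queue [1, 5, 2, 6, 11, 7]
Visit 1 → queue [5, 2, 6, 11, 7]
Visit 5; enqueue 3 → queue [2, 6, 11, 7, 3]
Visit 2; enqueue 12 → queue [6, 11, 7, 3, 12]
Visit 6 → queue [11, 7, 3, 12]
Visit 11 → queue [7, 3, 12]
Visit 7 → queue [3, 12]
Visit 3 → queue [12]
Visit 12 → queue []

13 10 9 8 4 1 5 2 6 11 7 3 12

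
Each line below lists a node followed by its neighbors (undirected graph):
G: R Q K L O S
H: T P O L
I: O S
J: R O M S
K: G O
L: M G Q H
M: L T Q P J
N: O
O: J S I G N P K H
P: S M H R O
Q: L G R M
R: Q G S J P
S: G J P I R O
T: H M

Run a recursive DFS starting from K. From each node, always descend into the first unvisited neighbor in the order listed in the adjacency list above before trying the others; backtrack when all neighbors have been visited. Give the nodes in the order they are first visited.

K G R Q L M T H P S J O I N

Visit K
K → G
G → R
R → Q
Q → L
L → M
M → T
T → H
H → P
P → S
S → J
J → O
O → I
O → N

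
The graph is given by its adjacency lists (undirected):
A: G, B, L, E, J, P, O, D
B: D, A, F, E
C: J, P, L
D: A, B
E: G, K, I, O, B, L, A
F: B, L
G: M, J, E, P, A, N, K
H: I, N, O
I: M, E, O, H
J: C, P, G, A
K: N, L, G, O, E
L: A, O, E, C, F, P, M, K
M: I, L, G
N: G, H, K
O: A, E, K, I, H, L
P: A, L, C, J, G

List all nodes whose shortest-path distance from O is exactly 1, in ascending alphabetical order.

Level 0: O
Level 1: A, E, H, I, K, L
Level 2: B, C, D, F, G, J, M, N, P

A, E, H, I, K, L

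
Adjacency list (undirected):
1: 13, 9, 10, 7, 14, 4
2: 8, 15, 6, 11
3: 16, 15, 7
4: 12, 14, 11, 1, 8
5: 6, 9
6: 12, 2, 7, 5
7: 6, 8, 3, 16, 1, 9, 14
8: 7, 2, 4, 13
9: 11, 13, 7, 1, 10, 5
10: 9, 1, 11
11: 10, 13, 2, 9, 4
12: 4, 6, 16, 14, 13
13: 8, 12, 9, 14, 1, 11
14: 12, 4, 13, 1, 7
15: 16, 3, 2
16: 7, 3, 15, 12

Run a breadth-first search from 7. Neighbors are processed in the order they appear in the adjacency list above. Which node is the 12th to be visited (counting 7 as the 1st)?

4

Visit 7; enqueue 6, 8, 3, 16, 1, 9, 14 → queue [6, 8, 3, 16, 1, 9, 14]
Visit 6; enqueue 12, 2, 5 → queue [8, 3, 16, 1, 9, 14, 12, 2, 5]
Visit 8; enqueue 4, 13 → queue [3, 16, 1, 9, 14, 12, 2, 5, 4, 13]
Visit 3; enqueue 15 → queue [16, 1, 9, 14, 12, 2, 5, 4, 13, 15]
Visit 16 → queue [1, 9, 14, 12, 2, 5, 4, 13, 15]
Visit 1; enqueue 10 → queue [9, 14, 12, 2, 5, 4, 13, 15, 10]
Visit 9; enqueue 11 → queue [14, 12, 2, 5, 4, 13, 15, 10, 11]
Visit 14 → queue [12, 2, 5, 4, 13, 15, 10, 11]
Visit 12 → queue [2, 5, 4, 13, 15, 10, 11]
Visit 2 → queue [5, 4, 13, 15, 10, 11]
Visit 5 → queue [4, 13, 15, 10, 11]
Visit 4 → queue [13, 15, 10, 11]
Visit 13 → queue [15, 10, 11]
Visit 15 → queue [10, 11]
Visit 10 → queue [11]
Visit 11 → queue []

Visit order: 7, 6, 8, 3, 16, 1, 9, 14, 12, 2, 5, 4, 13, 15, 10, 11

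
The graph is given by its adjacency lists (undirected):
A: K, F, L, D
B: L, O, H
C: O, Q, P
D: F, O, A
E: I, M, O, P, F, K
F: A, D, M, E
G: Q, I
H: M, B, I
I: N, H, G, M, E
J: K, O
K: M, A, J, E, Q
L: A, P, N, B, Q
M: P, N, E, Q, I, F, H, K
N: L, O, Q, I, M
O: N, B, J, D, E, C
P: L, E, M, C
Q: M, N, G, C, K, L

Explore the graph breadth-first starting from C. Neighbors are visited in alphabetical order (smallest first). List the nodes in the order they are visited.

Visit C; enqueue O, P, Q → queue [O, P, Q]
Visit O; enqueue B, D, E, J, N → queue [P, Q, B, D, E, J, N]
Visit P; enqueue L, M → queue [Q, B, D, E, J, N, L, M]
Visit Q; enqueue G, K → queue [B, D, E, J, N, L, M, G, K]
Visit B; enqueue H → queue [D, E, J, N, L, M, G, K, H]
Visit D; enqueue A, F → queue [E, J, N, L, M, G, K, H, A, F]
Visit E; enqueue I → queue [J, N, L, M, G, K, H, A, F, I]
Visit J → queue [N, L, M, G, K, H, A, F, I]
Visit N → queue [L, M, G, K, H, A, F, I]
Visit L → queue [M, G, K, H, A, F, I]
Visit M → queue [G, K, H, A, F, I]
Visit G → queue [K, H, A, F, I]
Visit K → queue [H, A, F, I]
Visit H → queue [A, F, I]
Visit A → queue [F, I]
Visit F → queue [I]
Visit I → queue []

C, O, P, Q, B, D, E, J, N, L, M, G, K, H, A, F, I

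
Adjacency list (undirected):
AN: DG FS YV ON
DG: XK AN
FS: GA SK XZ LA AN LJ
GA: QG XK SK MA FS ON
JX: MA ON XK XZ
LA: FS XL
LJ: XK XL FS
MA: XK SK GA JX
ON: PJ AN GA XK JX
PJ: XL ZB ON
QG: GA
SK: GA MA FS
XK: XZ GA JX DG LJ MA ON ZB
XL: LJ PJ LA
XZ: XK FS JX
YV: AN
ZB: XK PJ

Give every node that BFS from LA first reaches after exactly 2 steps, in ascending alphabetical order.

AN, GA, LJ, PJ, SK, XZ

Level 0: LA
Level 1: FS, XL
Level 2: AN, GA, LJ, PJ, SK, XZ
Level 3: DG, JX, MA, ON, QG, XK, YV, ZB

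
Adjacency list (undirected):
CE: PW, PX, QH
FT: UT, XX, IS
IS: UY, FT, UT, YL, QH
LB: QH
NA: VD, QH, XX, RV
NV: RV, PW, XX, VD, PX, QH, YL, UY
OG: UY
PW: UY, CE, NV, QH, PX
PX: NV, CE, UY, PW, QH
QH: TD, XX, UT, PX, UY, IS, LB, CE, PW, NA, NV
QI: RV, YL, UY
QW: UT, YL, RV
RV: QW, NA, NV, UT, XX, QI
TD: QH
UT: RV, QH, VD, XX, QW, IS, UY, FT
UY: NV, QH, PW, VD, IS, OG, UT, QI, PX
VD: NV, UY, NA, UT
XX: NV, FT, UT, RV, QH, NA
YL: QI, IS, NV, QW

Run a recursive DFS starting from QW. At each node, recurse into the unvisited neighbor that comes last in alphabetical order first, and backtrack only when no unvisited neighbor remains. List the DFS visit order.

Visit QW
QW → YL
YL → QI
QI → UY
UY → VD
VD → UT
UT → XX
XX → RV
RV → NV
NV → QH
QH → TD
QH → PX
PX → PW
PW → CE
QH → NA
QH → LB
QH → IS
IS → FT
UY → OG

QW, YL, QI, UY, VD, UT, XX, RV, NV, QH, TD, PX, PW, CE, NA, LB, IS, FT, OG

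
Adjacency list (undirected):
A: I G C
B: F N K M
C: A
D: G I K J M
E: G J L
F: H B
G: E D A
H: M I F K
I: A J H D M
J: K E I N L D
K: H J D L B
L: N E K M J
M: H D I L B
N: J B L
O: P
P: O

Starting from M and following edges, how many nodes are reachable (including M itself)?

14

BFS from M visits: M, B, D, H, I, L, F, K, N, G, J, A, E, C
Reachable nodes: 14 of 16 total.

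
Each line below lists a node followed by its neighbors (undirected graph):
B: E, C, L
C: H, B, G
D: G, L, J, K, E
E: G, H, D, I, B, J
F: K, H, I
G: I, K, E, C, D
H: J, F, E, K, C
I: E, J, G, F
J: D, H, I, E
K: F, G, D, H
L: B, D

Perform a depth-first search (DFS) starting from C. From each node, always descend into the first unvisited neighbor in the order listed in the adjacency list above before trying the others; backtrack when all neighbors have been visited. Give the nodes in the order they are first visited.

C -> H -> J -> D -> G -> I -> E -> B -> L -> F -> K

Visit C
C → H
H → J
J → D
D → G
G → I
I → E
E → B
B → L
I → F
F → K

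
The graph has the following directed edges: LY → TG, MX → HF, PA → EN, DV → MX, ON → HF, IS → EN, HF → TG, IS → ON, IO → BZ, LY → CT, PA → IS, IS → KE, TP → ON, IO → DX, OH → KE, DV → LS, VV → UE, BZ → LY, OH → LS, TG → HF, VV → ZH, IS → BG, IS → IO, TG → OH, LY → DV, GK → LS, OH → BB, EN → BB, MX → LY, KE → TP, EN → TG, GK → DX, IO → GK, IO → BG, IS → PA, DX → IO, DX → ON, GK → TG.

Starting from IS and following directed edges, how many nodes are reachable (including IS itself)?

BFS from IS visits: IS, PA, ON, KE, IO, EN, BG, HF, TP, GK, DX, BZ, TG, BB, LS, LY, OH, DV, CT, MX
Reachable nodes: 20 of 23 total.

20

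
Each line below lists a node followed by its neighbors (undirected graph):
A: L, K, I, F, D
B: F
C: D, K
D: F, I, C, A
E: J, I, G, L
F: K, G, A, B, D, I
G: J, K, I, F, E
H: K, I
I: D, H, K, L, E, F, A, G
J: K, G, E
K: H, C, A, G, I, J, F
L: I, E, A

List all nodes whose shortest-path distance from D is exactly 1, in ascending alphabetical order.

Level 0: D
Level 1: A, C, F, I
Level 2: B, E, G, H, K, L
Level 3: J

A, C, F, I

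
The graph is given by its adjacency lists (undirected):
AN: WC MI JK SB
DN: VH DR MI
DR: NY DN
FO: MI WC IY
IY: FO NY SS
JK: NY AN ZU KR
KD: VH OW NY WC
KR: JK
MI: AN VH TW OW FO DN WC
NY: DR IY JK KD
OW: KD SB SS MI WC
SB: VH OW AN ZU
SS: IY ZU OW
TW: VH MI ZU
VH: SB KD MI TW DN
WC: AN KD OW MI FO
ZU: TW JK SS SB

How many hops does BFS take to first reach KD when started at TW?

Level 0: TW
Level 1: MI, VH, ZU
Level 2: AN, DN, FO, JK, KD, OW, SB, SS, WC
Level 3: DR, IY, KR, NY
KD first appears at level 2.

2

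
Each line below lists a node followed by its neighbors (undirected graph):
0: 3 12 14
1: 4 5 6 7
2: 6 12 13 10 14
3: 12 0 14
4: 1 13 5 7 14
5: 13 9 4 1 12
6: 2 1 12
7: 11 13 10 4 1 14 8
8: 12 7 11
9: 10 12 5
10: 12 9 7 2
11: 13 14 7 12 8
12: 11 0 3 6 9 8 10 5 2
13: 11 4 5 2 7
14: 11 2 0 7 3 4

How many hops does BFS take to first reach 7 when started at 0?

2

Level 0: 0
Level 1: 3, 12, 14
Level 2: 2, 4, 5, 6, 7, 8, 9, 10, 11
Level 3: 1, 13
7 first appears at level 2.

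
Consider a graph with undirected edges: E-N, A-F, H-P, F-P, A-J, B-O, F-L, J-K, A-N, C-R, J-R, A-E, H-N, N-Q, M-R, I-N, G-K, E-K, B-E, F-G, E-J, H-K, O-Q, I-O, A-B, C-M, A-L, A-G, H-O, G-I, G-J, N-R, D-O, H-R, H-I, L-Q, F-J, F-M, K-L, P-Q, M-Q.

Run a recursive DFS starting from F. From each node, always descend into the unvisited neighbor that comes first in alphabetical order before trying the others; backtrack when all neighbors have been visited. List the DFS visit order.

Visit F
F → A
A → B
B → E
E → J
J → G
G → I
I → H
H → K
K → L
L → Q
Q → M
M → C
C → R
R → N
Q → O
O → D
Q → P

F, A, B, E, J, G, I, H, K, L, Q, M, C, R, N, O, D, P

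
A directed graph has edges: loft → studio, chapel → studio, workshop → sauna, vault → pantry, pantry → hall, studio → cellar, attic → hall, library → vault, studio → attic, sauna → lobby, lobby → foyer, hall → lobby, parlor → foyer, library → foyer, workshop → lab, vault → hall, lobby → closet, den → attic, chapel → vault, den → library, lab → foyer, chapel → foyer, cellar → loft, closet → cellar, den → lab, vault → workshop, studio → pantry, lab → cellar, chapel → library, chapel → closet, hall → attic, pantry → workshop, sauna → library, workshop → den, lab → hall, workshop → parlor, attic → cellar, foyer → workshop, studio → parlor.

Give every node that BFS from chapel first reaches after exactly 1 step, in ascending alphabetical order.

Level 0: chapel
Level 1: closet, foyer, library, studio, vault
Level 2: attic, cellar, hall, pantry, parlor, workshop
Level 3: den, lab, lobby, loft, sauna

closet, foyer, library, studio, vault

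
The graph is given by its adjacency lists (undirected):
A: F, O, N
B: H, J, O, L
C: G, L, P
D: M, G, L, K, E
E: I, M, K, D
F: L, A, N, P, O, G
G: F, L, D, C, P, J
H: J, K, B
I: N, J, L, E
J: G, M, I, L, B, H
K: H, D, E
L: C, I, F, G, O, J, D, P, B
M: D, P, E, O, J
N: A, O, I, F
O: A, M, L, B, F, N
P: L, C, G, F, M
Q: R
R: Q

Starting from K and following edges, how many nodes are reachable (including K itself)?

16

BFS from K visits: K, H, D, E, J, B, M, G, L, I, O, P, F, C, N, A
Reachable nodes: 16 of 18 total.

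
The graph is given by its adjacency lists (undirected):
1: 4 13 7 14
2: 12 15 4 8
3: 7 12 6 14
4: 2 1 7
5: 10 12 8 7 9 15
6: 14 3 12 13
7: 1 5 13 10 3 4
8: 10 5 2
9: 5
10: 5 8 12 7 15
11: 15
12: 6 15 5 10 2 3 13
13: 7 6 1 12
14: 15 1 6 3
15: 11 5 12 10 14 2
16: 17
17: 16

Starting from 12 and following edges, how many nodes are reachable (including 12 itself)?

BFS from 12 visits: 12, 6, 15, 5, 10, 2, 3, 13, 14, 11, 8, 7, 9, 4, 1
Reachable nodes: 15 of 17 total.

15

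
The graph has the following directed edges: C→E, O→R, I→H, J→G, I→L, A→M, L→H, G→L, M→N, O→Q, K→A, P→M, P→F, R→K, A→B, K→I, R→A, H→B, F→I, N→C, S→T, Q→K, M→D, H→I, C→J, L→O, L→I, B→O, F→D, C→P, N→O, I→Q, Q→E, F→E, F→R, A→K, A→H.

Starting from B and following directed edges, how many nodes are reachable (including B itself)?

18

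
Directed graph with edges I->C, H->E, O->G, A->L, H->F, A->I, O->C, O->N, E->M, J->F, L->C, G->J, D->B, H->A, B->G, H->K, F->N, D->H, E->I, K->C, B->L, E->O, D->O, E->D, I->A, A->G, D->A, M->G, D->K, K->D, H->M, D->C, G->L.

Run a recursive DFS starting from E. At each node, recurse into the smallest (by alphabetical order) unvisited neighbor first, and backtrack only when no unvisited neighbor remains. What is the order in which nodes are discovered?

Visit E
E → D
D → A
A → G
G → J
J → F
F → N
G → L
L → C
A → I
D → B
D → H
H → K
H → M
D → O

E → D → A → G → J → F → N → L → C → I → B → H → K → M → O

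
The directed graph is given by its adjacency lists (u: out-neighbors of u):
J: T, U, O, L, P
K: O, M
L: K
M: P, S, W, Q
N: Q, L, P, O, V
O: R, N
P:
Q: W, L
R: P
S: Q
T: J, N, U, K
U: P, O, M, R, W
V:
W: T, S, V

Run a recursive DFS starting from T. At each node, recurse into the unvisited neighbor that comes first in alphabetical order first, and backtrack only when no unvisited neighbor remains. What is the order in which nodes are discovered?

Visit T
T → J
J → L
L → K
K → M
M → P
M → Q
Q → W
W → S
W → V
K → O
O → N
O → R
J → U

T → J → L → K → M → P → Q → W → S → V → O → N → R → U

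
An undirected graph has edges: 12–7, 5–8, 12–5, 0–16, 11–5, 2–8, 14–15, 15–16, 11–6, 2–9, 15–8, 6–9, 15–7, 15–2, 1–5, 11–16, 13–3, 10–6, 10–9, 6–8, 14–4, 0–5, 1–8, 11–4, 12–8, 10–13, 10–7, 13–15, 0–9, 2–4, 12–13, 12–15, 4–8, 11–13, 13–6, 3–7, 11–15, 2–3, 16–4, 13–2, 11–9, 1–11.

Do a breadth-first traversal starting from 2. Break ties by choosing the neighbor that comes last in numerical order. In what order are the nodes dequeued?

2, 15, 13, 9, 8, 4, 3, 16, 14, 12, 11, 7, 10, 6, 0, 5, 1

Visit 2; enqueue 15, 13, 9, 8, 4, 3 → queue [15, 13, 9, 8, 4, 3]
Visit 15; enqueue 16, 14, 12, 11, 7 → queue [13, 9, 8, 4, 3, 16, 14, 12, 11, 7]
Visit 13; enqueue 10, 6 → queue [9, 8, 4, 3, 16, 14, 12, 11, 7, 10, 6]
Visit 9; enqueue 0 → queue [8, 4, 3, 16, 14, 12, 11, 7, 10, 6, 0]
Visit 8; enqueue 5, 1 → queue [4, 3, 16, 14, 12, 11, 7, 10, 6, 0, 5, 1]
Visit 4 → queue [3, 16, 14, 12, 11, 7, 10, 6, 0, 5, 1]
Visit 3 → queue [16, 14, 12, 11, 7, 10, 6, 0, 5, 1]
Visit 16 → queue [14, 12, 11, 7, 10, 6, 0, 5, 1]
Visit 14 → queue [12, 11, 7, 10, 6, 0, 5, 1]
Visit 12 → queue [11, 7, 10, 6, 0, 5, 1]
Visit 11 → queue [7, 10, 6, 0, 5, 1]
Visit 7 → queue [10, 6, 0, 5, 1]
Visit 10 → queue [6, 0, 5, 1]
Visit 6 → queue [0, 5, 1]
Visit 0 → queue [5, 1]
Visit 5 → queue [1]
Visit 1 → queue []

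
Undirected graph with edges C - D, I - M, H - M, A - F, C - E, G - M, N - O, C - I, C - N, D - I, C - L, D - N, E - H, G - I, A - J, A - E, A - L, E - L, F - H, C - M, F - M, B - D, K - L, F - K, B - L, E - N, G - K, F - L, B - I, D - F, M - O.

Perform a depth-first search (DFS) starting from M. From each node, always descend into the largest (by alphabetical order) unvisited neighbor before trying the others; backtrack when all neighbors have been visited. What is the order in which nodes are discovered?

M -> O -> N -> E -> L -> K -> G -> I -> D -> F -> H -> A -> J -> C -> B

Visit M
M → O
O → N
N → E
E → L
L → K
K → G
G → I
I → D
D → F
F → H
F → A
A → J
D → C
D → B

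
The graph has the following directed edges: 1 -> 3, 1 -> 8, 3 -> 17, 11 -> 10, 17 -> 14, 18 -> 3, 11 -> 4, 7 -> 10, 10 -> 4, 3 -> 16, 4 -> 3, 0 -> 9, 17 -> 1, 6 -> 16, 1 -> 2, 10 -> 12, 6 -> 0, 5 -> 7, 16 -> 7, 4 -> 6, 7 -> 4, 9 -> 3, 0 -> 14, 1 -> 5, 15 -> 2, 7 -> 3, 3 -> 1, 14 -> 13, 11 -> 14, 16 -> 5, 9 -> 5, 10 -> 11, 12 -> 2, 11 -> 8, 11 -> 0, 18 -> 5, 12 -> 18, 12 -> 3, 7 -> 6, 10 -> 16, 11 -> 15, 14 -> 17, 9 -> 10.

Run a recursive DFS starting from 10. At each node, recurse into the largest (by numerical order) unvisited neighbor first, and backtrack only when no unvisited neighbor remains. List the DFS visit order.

10, 16, 7, 6, 0, 14, 17, 1, 8, 5, 3, 2, 13, 9, 4, 12, 18, 11, 15

Visit 10
10 → 16
16 → 7
7 → 6
6 → 0
0 → 14
14 → 17
17 → 1
1 → 8
1 → 5
1 → 3
1 → 2
14 → 13
0 → 9
7 → 4
10 → 12
12 → 18
10 → 11
11 → 15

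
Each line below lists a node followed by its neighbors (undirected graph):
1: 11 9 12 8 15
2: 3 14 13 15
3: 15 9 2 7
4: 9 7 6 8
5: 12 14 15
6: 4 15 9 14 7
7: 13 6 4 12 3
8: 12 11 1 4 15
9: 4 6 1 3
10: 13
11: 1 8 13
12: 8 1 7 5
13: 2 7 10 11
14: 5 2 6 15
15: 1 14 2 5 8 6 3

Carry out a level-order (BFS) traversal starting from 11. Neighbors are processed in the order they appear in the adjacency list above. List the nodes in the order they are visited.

11 1 8 13 9 12 15 4 2 7 10 6 3 5 14

Visit 11; enqueue 1, 8, 13 → queue [1, 8, 13]
Visit 1; enqueue 9, 12, 15 → queue [8, 13, 9, 12, 15]
Visit 8; enqueue 4 → queue [13, 9, 12, 15, 4]
Visit 13; enqueue 2, 7, 10 → queue [9, 12, 15, 4, 2, 7, 10]
Visit 9; enqueue 6, 3 → queue [12, 15, 4, 2, 7, 10, 6, 3]
Visit 12; enqueue 5 → queue [15, 4, 2, 7, 10, 6, 3, 5]
Visit 15; enqueue 14 → queue [4, 2, 7, 10, 6, 3, 5, 14]
Visit 4 → queue [2, 7, 10, 6, 3, 5, 14]
Visit 2 → queue [7, 10, 6, 3, 5, 14]
Visit 7 → queue [10, 6, 3, 5, 14]
Visit 10 → queue [6, 3, 5, 14]
Visit 6 → queue [3, 5, 14]
Visit 3 → queue [5, 14]
Visit 5 → queue [14]
Visit 14 → queue []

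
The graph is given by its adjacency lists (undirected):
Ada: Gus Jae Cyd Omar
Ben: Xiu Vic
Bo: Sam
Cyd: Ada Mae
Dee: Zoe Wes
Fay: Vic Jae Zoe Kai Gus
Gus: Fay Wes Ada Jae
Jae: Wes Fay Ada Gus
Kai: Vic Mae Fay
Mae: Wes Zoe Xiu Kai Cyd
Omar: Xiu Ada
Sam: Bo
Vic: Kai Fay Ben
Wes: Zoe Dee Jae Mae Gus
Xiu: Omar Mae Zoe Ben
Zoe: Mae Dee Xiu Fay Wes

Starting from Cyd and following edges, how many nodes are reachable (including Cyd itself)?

BFS from Cyd visits: Cyd, Ada, Mae, Gus, Jae, Omar, Wes, Zoe, Xiu, Kai, Fay, Dee, Ben, Vic
Reachable nodes: 14 of 16 total.

14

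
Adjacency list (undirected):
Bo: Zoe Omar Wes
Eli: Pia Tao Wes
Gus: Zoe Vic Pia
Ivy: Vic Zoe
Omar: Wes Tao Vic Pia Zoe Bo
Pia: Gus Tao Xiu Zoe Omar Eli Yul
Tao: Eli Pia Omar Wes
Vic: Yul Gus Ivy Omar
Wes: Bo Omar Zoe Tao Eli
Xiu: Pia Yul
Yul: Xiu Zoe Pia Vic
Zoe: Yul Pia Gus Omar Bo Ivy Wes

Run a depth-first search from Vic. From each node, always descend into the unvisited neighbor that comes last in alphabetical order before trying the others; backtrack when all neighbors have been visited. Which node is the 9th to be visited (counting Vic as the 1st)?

Visit Vic
Vic → Yul
Yul → Zoe
Zoe → Wes
Wes → Tao
Tao → Pia
Pia → Xiu
Pia → Omar
Omar → Bo
Pia → Gus
Pia → Eli
Zoe → Ivy

Visit order: Vic, Yul, Zoe, Wes, Tao, Pia, Xiu, Omar, Bo, Gus, Eli, Ivy

Bo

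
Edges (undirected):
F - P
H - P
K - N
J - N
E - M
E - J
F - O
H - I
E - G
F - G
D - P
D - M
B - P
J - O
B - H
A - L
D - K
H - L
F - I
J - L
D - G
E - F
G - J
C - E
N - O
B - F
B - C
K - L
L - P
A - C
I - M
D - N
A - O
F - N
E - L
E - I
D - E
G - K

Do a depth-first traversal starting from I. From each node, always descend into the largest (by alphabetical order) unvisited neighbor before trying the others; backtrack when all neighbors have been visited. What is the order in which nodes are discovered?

Visit I
I → M
M → E
E → L
L → P
P → H
H → B
B → F
F → O
O → N
N → K
K → G
G → J
G → D
O → A
A → C

I → M → E → L → P → H → B → F → O → N → K → G → J → D → A → C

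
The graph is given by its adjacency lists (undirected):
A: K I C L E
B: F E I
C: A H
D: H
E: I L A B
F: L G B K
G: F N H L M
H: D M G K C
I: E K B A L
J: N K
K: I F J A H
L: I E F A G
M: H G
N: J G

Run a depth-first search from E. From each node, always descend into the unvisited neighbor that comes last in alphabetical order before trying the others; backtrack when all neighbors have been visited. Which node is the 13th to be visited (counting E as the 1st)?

Visit E
E → L
L → I
I → K
K → J
J → N
N → G
G → M
M → H
H → D
H → C
C → A
G → F
F → B

Visit order: E, L, I, K, J, N, G, M, H, D, C, A, F, B

F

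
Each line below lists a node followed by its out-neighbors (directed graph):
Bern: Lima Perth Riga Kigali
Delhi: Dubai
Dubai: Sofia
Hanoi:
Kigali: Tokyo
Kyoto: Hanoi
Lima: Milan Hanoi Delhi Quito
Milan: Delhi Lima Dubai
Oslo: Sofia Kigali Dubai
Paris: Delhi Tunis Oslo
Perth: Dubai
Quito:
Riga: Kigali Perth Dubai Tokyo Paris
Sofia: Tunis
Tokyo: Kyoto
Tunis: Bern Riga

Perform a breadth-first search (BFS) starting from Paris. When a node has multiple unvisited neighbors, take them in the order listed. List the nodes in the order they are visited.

Paris, Delhi, Tunis, Oslo, Dubai, Bern, Riga, Sofia, Kigali, Lima, Perth, Tokyo, Milan, Hanoi, Quito, Kyoto

Visit Paris; enqueue Delhi, Tunis, Oslo → queue [Delhi, Tunis, Oslo]
Visit Delhi; enqueue Dubai → queue [Tunis, Oslo, Dubai]
Visit Tunis; enqueue Bern, Riga → queue [Oslo, Dubai, Bern, Riga]
Visit Oslo; enqueue Sofia, Kigali → queue [Dubai, Bern, Riga, Sofia, Kigali]
Visit Dubai → queue [Bern, Riga, Sofia, Kigali]
Visit Bern; enqueue Lima, Perth → queue [Riga, Sofia, Kigali, Lima, Perth]
Visit Riga; enqueue Tokyo → queue [Sofia, Kigali, Lima, Perth, Tokyo]
Visit Sofia → queue [Kigali, Lima, Perth, Tokyo]
Visit Kigali → queue [Lima, Perth, Tokyo]
Visit Lima; enqueue Milan, Hanoi, Quito → queue [Perth, Tokyo, Milan, Hanoi, Quito]
Visit Perth → queue [Tokyo, Milan, Hanoi, Quito]
Visit Tokyo; enqueue Kyoto → queue [Milan, Hanoi, Quito, Kyoto]
Visit Milan → queue [Hanoi, Quito, Kyoto]
Visit Hanoi → queue [Quito, Kyoto]
Visit Quito → queue [Kyoto]
Visit Kyoto → queue []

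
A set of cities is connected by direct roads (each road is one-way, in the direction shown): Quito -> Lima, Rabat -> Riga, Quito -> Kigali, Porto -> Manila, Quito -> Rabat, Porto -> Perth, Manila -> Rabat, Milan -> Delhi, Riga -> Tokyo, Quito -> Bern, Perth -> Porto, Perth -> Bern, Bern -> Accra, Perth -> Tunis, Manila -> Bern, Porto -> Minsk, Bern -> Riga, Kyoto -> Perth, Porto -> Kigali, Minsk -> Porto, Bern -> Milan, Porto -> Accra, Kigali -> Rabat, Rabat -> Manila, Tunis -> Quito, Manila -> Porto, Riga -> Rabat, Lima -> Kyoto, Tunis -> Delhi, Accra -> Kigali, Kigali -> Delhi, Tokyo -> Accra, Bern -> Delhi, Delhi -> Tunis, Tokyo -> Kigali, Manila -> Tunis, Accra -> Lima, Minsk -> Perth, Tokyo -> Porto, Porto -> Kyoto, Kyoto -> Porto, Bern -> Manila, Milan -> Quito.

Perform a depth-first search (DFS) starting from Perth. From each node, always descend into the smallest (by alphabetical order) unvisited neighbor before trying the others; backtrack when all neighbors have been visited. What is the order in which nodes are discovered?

Perth, Bern, Accra, Kigali, Delhi, Tunis, Quito, Lima, Kyoto, Porto, Manila, Rabat, Riga, Tokyo, Minsk, Milan

Visit Perth
Perth → Bern
Bern → Accra
Accra → Kigali
Kigali → Delhi
Delhi → Tunis
Tunis → Quito
Quito → Lima
Lima → Kyoto
Kyoto → Porto
Porto → Manila
Manila → Rabat
Rabat → Riga
Riga → Tokyo
Porto → Minsk
Bern → Milan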